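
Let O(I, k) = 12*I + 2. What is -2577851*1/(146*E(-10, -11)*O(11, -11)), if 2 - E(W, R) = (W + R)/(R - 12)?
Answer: -59290573/489100 ≈ -121.22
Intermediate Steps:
E(W, R) = 2 - (R + W)/(-12 + R) (E(W, R) = 2 - (W + R)/(R - 12) = 2 - (R + W)/(-12 + R))
O(I, k) = 2 + 12*I
-2577851*1/(146*E(-10, -11)*O(11, -11)) = -2577851*(-12 - 11)/(146*(2 + 12*11)*(-24 - 11 - 1*(-10))) = -2577851*(-23/(146*(2 + 132)*(-24 - 11 + 10))) = -2577851/((146*134)*(-1/23*(-25))) = -2577851/(19564*(25/23)) = -2577851/489100/23 = -2577851*23/489100 = -59290573/489100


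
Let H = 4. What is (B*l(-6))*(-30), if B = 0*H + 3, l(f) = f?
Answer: 540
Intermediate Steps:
B = 3 (B = 0*4 + 3 = 0 + 3 = 3)
(B*l(-6))*(-30) = (3*(-6))*(-30) = -18*(-30) = 540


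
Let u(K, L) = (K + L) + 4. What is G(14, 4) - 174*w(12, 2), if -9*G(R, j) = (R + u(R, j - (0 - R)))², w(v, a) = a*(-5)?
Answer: 13160/9 ≈ 1462.2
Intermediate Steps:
w(v, a) = -5*a
u(K, L) = 4 + K + L
G(R, j) = -(4 + j + 3*R)²/9 (G(R, j) = -(R + (4 + R + (j - (0 - R))))²/9 = -(R + (4 + R + (j - (-1)*R)))²/9 = -(R + (4 + R + (j + R)))²/9 = -(R + (4 + R + (R + j)))²/9 = -(R + (4 + j + 2*R))²/9 = -(4 + j + 3*R)²/9)
G(14, 4) - 174*w(12, 2) = -(4 + 4 + 3*14)²/9 - (-870)*2 = -(4 + 4 + 42)²/9 - 174*(-10) = -⅑*50² + 1740 = -⅑*2500 + 1740 = -2500/9 + 1740 = 13160/9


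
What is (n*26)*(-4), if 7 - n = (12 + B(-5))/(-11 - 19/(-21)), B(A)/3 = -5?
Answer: -36946/53 ≈ -697.09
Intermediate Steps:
B(A) = -15 (B(A) = 3*(-5) = -15)
n = 1421/212 (n = 7 - (12 - 15)/(-11 - 19/(-21)) = 7 - (-3)/(-11 - 19*(-1/21)) = 7 - (-3)/(-11 + 19/21) = 7 - (-3)/(-212/21) = 7 - (-3)*(-21)/212 = 7 - 1*63/212 = 7 - 63/212 = 1421/212 ≈ 6.7028)
(n*26)*(-4) = ((1421/212)*26)*(-4) = (18473/106)*(-4) = -36946/53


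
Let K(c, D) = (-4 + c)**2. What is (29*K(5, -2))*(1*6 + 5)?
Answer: 319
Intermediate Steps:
(29*K(5, -2))*(1*6 + 5) = (29*(-4 + 5)**2)*(1*6 + 5) = (29*1**2)*(6 + 5) = (29*1)*11 = 29*11 = 319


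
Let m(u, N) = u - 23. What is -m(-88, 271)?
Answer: 111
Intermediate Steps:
m(u, N) = -23 + u
-m(-88, 271) = -(-23 - 88) = -1*(-111) = 111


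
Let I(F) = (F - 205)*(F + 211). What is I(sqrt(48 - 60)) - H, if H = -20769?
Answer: -22498 + 12*I*sqrt(3) ≈ -22498.0 + 20.785*I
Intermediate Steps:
I(F) = (-205 + F)*(211 + F)
I(sqrt(48 - 60)) - H = (-43255 + (sqrt(48 - 60))**2 + 6*sqrt(48 - 60)) - 1*(-20769) = (-43255 + (sqrt(-12))**2 + 6*sqrt(-12)) + 20769 = (-43255 + (2*I*sqrt(3))**2 + 6*(2*I*sqrt(3))) + 20769 = (-43255 - 12 + 12*I*sqrt(3)) + 20769 = (-43267 + 12*I*sqrt(3)) + 20769 = -22498 + 12*I*sqrt(3)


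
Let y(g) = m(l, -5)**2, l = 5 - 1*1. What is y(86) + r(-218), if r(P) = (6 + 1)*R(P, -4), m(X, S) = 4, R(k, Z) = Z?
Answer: -12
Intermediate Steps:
l = 4 (l = 5 - 1 = 4)
r(P) = -28 (r(P) = (6 + 1)*(-4) = 7*(-4) = -28)
y(g) = 16 (y(g) = 4**2 = 16)
y(86) + r(-218) = 16 - 28 = -12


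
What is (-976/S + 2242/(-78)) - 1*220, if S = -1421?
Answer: -13747057/55419 ≈ -248.06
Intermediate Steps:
(-976/S + 2242/(-78)) - 1*220 = (-976/(-1421) + 2242/(-78)) - 1*220 = (-976*(-1/1421) + 2242*(-1/78)) - 220 = (976/1421 - 1121/39) - 220 = -1554877/55419 - 220 = -13747057/55419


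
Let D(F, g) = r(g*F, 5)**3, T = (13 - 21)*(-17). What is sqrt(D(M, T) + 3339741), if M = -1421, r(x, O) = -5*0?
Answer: sqrt(3339741) ≈ 1827.5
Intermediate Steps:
r(x, O) = 0
T = 136 (T = -8*(-17) = 136)
D(F, g) = 0 (D(F, g) = 0**3 = 0)
sqrt(D(M, T) + 3339741) = sqrt(0 + 3339741) = sqrt(3339741)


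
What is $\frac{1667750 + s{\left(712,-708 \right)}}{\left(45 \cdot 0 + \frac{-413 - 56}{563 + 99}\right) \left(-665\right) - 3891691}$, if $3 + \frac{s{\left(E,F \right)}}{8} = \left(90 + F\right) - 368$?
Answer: $- \frac{1098812756}{2575987557} \approx -0.42656$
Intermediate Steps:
$s{\left(E,F \right)} = -2248 + 8 F$ ($s{\left(E,F \right)} = -24 + 8 \left(\left(90 + F\right) - 368\right) = -24 + 8 \left(-278 + F\right) = -24 + \left(-2224 + 8 F\right) = -2248 + 8 F$)
$\frac{1667750 + s{\left(712,-708 \right)}}{\left(45 \cdot 0 + \frac{-413 - 56}{563 + 99}\right) \left(-665\right) - 3891691} = \frac{1667750 + \left(-2248 + 8 \left(-708\right)\right)}{\left(45 \cdot 0 + \frac{-413 - 56}{563 + 99}\right) \left(-665\right) - 3891691} = \frac{1667750 - 7912}{\left(0 - \frac{469}{662}\right) \left(-665\right) - 3891691} = \frac{1659838}{\left(0 - \frac{469}{662}\right) \left(-665\right) - 3891691} = \frac{1659838}{\left(- \frac{469}{662}\right) \left(-665\right) - 3891691} = \frac{1659838}{\frac{311885}{662} - 3891691} = \frac{1659838}{- \frac{2575987557}{662}} = 1659838 \left(- \frac{662}{2575987557}\right) = - \frac{1098812756}{2575987557}$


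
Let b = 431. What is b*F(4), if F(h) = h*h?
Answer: 6896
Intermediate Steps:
F(h) = h**2
b*F(4) = 431*4**2 = 431*16 = 6896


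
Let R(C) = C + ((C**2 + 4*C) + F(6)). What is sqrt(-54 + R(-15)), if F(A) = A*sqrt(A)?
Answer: sqrt(96 + 6*sqrt(6)) ≈ 10.521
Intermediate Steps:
F(A) = A**(3/2)
R(C) = C**2 + 5*C + 6*sqrt(6) (R(C) = C + ((C**2 + 4*C) + 6**(3/2)) = C + ((C**2 + 4*C) + 6*sqrt(6)) = C + (C**2 + 4*C + 6*sqrt(6)) = C**2 + 5*C + 6*sqrt(6))
sqrt(-54 + R(-15)) = sqrt(-54 + ((-15)**2 + 5*(-15) + 6*sqrt(6))) = sqrt(-54 + (225 - 75 + 6*sqrt(6))) = sqrt(-54 + (150 + 6*sqrt(6))) = sqrt(96 + 6*sqrt(6))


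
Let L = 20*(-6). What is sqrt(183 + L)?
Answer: 3*sqrt(7) ≈ 7.9373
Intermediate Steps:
L = -120
sqrt(183 + L) = sqrt(183 - 120) = sqrt(63) = 3*sqrt(7)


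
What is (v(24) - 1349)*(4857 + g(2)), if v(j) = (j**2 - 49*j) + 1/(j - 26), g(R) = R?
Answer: -18945241/2 ≈ -9.4726e+6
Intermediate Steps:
v(j) = j**2 + 1/(-26 + j) - 49*j (v(j) = (j**2 - 49*j) + 1/(-26 + j) = j**2 + 1/(-26 + j) - 49*j)
(v(24) - 1349)*(4857 + g(2)) = ((1 + 24**3 - 75*24**2 + 1274*24)/(-26 + 24) - 1349)*(4857 + 2) = ((1 + 13824 - 75*576 + 30576)/(-2) - 1349)*4859 = (-(1 + 13824 - 43200 + 30576)/2 - 1349)*4859 = (-1/2*1201 - 1349)*4859 = (-1201/2 - 1349)*4859 = -3899/2*4859 = -18945241/2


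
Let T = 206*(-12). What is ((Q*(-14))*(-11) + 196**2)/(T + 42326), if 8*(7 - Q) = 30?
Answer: 77833/79708 ≈ 0.97648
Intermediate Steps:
Q = 13/4 (Q = 7 - 1/8*30 = 7 - 15/4 = 13/4 ≈ 3.2500)
T = -2472
((Q*(-14))*(-11) + 196**2)/(T + 42326) = (((13/4)*(-14))*(-11) + 196**2)/(-2472 + 42326) = (-91/2*(-11) + 38416)/39854 = (1001/2 + 38416)*(1/39854) = (77833/2)*(1/39854) = 77833/79708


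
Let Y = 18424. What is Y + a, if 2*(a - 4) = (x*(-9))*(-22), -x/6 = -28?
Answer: 35060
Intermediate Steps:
x = 168 (x = -6*(-28) = 168)
a = 16636 (a = 4 + ((168*(-9))*(-22))/2 = 4 + (-1512*(-22))/2 = 4 + (½)*33264 = 4 + 16632 = 16636)
Y + a = 18424 + 16636 = 35060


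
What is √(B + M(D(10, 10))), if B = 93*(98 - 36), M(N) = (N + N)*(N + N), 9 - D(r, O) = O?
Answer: √5770 ≈ 75.960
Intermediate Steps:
D(r, O) = 9 - O
M(N) = 4*N² (M(N) = (2*N)*(2*N) = 4*N²)
B = 5766 (B = 93*62 = 5766)
√(B + M(D(10, 10))) = √(5766 + 4*(9 - 1*10)²) = √(5766 + 4*(9 - 10)²) = √(5766 + 4*(-1)²) = √(5766 + 4*1) = √(5766 + 4) = √5770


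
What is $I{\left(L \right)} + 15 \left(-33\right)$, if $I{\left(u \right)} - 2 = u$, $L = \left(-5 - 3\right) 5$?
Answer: $-533$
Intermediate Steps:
$L = -40$ ($L = \left(-8\right) 5 = -40$)
$I{\left(u \right)} = 2 + u$
$I{\left(L \right)} + 15 \left(-33\right) = \left(2 - 40\right) + 15 \left(-33\right) = -38 - 495 = -533$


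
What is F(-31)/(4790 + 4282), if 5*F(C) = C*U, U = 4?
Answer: -31/11340 ≈ -0.0027337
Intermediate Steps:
F(C) = 4*C/5 (F(C) = (C*4)/5 = (4*C)/5 = 4*C/5)
F(-31)/(4790 + 4282) = ((⅘)*(-31))/(4790 + 4282) = -124/5/9072 = -124/5*1/9072 = -31/11340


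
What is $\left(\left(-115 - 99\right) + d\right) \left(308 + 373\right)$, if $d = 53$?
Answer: $-109641$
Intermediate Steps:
$\left(\left(-115 - 99\right) + d\right) \left(308 + 373\right) = \left(\left(-115 - 99\right) + 53\right) \left(308 + 373\right) = \left(-214 + 53\right) 681 = \left(-161\right) 681 = -109641$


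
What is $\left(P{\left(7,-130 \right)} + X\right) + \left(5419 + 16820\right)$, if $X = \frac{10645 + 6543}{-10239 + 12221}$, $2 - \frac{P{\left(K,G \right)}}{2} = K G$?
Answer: $\frac{23855027}{991} \approx 24072.0$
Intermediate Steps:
$P{\left(K,G \right)} = 4 - 2 G K$ ($P{\left(K,G \right)} = 4 - 2 K G = 4 - 2 G K$)
$X = \frac{8594}{991}$ ($X = \frac{17188}{1982} = 17188 \cdot \frac{1}{1982} = \frac{8594}{991} \approx 8.672$)
$\left(P{\left(7,-130 \right)} + X\right) + \left(5419 + 16820\right) = \left(\left(4 - \left(-260\right) 7\right) + \frac{8594}{991}\right) + \left(5419 + 16820\right) = \left(\left(4 + 1820\right) + \frac{8594}{991}\right) + 22239 = \left(1824 + \frac{8594}{991}\right) + 22239 = \frac{1816178}{991} + 22239 = \frac{23855027}{991}$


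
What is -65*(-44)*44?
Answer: 125840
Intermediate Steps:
-65*(-44)*44 = 2860*44 = 125840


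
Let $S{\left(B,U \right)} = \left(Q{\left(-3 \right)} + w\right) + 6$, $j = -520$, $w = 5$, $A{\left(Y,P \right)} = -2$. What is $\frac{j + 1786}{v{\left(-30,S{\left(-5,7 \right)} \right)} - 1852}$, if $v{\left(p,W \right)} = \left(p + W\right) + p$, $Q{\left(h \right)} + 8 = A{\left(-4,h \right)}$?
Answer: $- \frac{422}{637} \approx -0.66248$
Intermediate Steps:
$Q{\left(h \right)} = -10$ ($Q{\left(h \right)} = -8 - 2 = -10$)
$S{\left(B,U \right)} = 1$ ($S{\left(B,U \right)} = \left(-10 + 5\right) + 6 = -5 + 6 = 1$)
$v{\left(p,W \right)} = W + 2 p$ ($v{\left(p,W \right)} = \left(W + p\right) + p = W + 2 p$)
$\frac{j + 1786}{v{\left(-30,S{\left(-5,7 \right)} \right)} - 1852} = \frac{-520 + 1786}{\left(1 + 2 \left(-30\right)\right) - 1852} = \frac{1266}{\left(1 - 60\right) - 1852} = \frac{1266}{-59 - 1852} = \frac{1266}{-1911} = 1266 \left(- \frac{1}{1911}\right) = - \frac{422}{637}$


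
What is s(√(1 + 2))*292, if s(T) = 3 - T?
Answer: 876 - 292*√3 ≈ 370.24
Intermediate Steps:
s(√(1 + 2))*292 = (3 - √(1 + 2))*292 = (3 - √3)*292 = 876 - 292*√3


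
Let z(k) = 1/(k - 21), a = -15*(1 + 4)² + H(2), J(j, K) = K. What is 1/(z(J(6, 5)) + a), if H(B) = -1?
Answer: -16/6017 ≈ -0.0026591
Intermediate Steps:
a = -376 (a = -15*(1 + 4)² - 1 = -15*5² - 1 = -15*25 - 1 = -375 - 1 = -376)
z(k) = 1/(-21 + k)
1/(z(J(6, 5)) + a) = 1/(1/(-21 + 5) - 376) = 1/(1/(-16) - 376) = 1/(-1/16 - 376) = 1/(-6017/16) = -16/6017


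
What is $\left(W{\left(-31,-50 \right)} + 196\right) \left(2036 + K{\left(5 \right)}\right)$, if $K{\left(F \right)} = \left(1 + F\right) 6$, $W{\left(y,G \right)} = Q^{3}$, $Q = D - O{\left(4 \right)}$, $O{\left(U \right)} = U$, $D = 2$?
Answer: $389536$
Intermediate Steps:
$Q = -2$ ($Q = 2 - 4 = -2$)
$W{\left(y,G \right)} = -8$ ($W{\left(y,G \right)} = \left(-2\right)^{3} = -8$)
$K{\left(F \right)} = 6 + 6 F$
$\left(W{\left(-31,-50 \right)} + 196\right) \left(2036 + K{\left(5 \right)}\right) = \left(-8 + 196\right) \left(2036 + \left(6 + 6 \cdot 5\right)\right) = 188 \left(2036 + \left(6 + 30\right)\right) = 188 \left(2036 + 36\right) = 188 \cdot 2072 = 389536$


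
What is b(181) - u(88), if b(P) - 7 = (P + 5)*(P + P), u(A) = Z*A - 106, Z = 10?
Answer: 66565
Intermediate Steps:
u(A) = -106 + 10*A (u(A) = 10*A - 106 = -106 + 10*A)
b(P) = 7 + 2*P*(5 + P) (b(P) = 7 + (P + 5)*(P + P) = 7 + (5 + P)*(2*P) = 7 + 2*P*(5 + P))
b(181) - u(88) = (7 + 2*181² + 10*181) - (-106 + 10*88) = (7 + 2*32761 + 1810) - (-106 + 880) = (7 + 65522 + 1810) - 1*774 = 67339 - 774 = 66565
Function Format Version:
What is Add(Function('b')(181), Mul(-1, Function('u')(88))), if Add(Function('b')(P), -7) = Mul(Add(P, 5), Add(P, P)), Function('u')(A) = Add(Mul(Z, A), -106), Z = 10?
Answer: 66565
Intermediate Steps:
Function('u')(A) = Add(-106, Mul(10, A)) (Function('u')(A) = Add(Mul(10, A), -106) = Add(-106, Mul(10, A)))
Function('b')(P) = Add(7, Mul(2, P, Add(5, P))) (Function('b')(P) = Add(7, Mul(Add(P, 5), Add(P, P))) = Add(7, Mul(Add(5, P), Mul(2, P))) = Add(7, Mul(2, P, Add(5, P))))
Add(Function('b')(181), Mul(-1, Function('u')(88))) = Add(Add(7, Mul(2, Pow(181, 2)), Mul(10, 181)), Mul(-1, Add(-106, Mul(10, 88)))) = Add(Add(7, Mul(2, 32761), 1810), Mul(-1, Add(-106, 880))) = Add(Add(7, 65522, 1810), Mul(-1, 774)) = Add(67339, -774) = 66565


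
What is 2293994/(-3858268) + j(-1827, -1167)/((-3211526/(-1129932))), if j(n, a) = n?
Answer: -1993080188567899/3097731999242 ≈ -643.40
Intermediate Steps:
2293994/(-3858268) + j(-1827, -1167)/((-3211526/(-1129932))) = 2293994/(-3858268) - 1827/((-3211526/(-1129932))) = 2293994*(-1/3858268) - 1827/((-3211526*(-1/1129932))) = -1146997/1929134 - 1827/1605763/564966 = -1146997/1929134 - 1827*564966/1605763 = -1146997/1929134 - 1032192882/1605763 = -1993080188567899/3097731999242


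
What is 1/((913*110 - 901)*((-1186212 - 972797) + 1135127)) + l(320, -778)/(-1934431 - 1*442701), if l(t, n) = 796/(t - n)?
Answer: -1689994740563/5541329177879014521 ≈ -3.0498e-7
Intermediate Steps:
1/((913*110 - 901)*((-1186212 - 972797) + 1135127)) + l(320, -778)/(-1934431 - 1*442701) = 1/((913*110 - 901)*((-1186212 - 972797) + 1135127)) + (796/(320 - 1*(-778)))/(-1934431 - 1*442701) = 1/((100430 - 901)*(-2159009 + 1135127)) + (796/(320 + 778))/(-1934431 - 442701) = 1/(99529*(-1023882)) + (796/1098)/(-2377132) = (1/99529)*(-1/1023882) + (796*(1/1098))*(-1/2377132) = -1/101905951578 + (398/549)*(-1/2377132) = -1/101905951578 - 199/652522734 = -1689994740563/5541329177879014521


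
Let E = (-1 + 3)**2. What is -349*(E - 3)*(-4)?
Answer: 1396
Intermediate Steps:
E = 4 (E = 2**2 = 4)
-349*(E - 3)*(-4) = -349*(4 - 3)*(-4) = -349*(-4) = 1396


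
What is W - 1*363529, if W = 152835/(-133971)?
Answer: -16234165498/44657 ≈ -3.6353e+5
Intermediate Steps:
W = -50945/44657 (W = 152835*(-1/133971) = -50945/44657 ≈ -1.1408)
W - 1*363529 = -50945/44657 - 1*363529 = -50945/44657 - 363529 = -16234165498/44657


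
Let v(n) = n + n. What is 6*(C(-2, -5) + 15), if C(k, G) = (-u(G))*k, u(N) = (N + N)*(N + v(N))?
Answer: 1890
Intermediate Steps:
v(n) = 2*n
u(N) = 6*N² (u(N) = (N + N)*(N + 2*N) = (2*N)*(3*N) = 6*N²)
C(k, G) = -6*k*G² (C(k, G) = (-6*G²)*k = -6*k*G²)
6*(C(-2, -5) + 15) = 6*(-6*(-2)*(-5)² + 15) = 6*(-6*(-2)*25 + 15) = 6*(300 + 15) = 6*315 = 1890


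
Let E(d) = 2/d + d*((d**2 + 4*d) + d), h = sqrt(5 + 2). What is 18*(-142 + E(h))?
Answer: -1926 + 918*sqrt(7)/7 ≈ -1579.0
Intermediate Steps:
h = sqrt(7) ≈ 2.6458
E(d) = 2/d + d*(d**2 + 5*d)
18*(-142 + E(h)) = 18*(-142 + (2 + (sqrt(7))**3*(5 + sqrt(7)))/(sqrt(7))) = 18*(-142 + (sqrt(7)/7)*(2 + (7*sqrt(7))*(5 + sqrt(7)))) = 18*(-142 + (sqrt(7)/7)*(2 + 7*sqrt(7)*(5 + sqrt(7)))) = 18*(-142 + sqrt(7)*(2 + 7*sqrt(7)*(5 + sqrt(7)))/7) = -2556 + 18*sqrt(7)*(2 + 7*sqrt(7)*(5 + sqrt(7)))/7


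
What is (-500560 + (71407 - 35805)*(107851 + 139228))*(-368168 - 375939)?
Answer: -6545169635153786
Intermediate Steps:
(-500560 + (71407 - 35805)*(107851 + 139228))*(-368168 - 375939) = (-500560 + 35602*247079)*(-744107) = (-500560 + 8796506558)*(-744107) = 8796005998*(-744107) = -6545169635153786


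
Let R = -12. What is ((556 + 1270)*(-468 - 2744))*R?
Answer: 70381344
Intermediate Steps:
((556 + 1270)*(-468 - 2744))*R = ((556 + 1270)*(-468 - 2744))*(-12) = (1826*(-3212))*(-12) = -5865112*(-12) = 70381344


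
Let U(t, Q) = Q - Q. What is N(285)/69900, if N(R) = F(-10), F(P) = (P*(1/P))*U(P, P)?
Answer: 0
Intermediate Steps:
U(t, Q) = 0
F(P) = 0 (F(P) = (P*(1/P))*0 = (P/P)*0 = 1*0 = 0)
N(R) = 0
N(285)/69900 = 0/69900 = 0*(1/69900) = 0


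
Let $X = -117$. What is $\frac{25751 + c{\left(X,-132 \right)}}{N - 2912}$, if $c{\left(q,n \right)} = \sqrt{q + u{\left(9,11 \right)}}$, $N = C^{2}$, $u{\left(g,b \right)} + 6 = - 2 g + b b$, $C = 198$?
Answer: $\frac{25751}{36292} + \frac{i \sqrt{5}}{18146} \approx 0.70955 + 0.00012323 i$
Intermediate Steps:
$u{\left(g,b \right)} = -6 + b^{2} - 2 g$ ($u{\left(g,b \right)} = -6 + \left(- 2 g + b b\right) = -6 + \left(- 2 g + b^{2}\right) = -6 + \left(b^{2} - 2 g\right) = -6 + b^{2} - 2 g$)
$N = 39204$ ($N = 198^{2} = 39204$)
$c{\left(q,n \right)} = \sqrt{97 + q}$ ($c{\left(q,n \right)} = \sqrt{q - \left(24 - 121\right)} = \sqrt{q - -97} = \sqrt{q + 97} = \sqrt{97 + q}$)
$\frac{25751 + c{\left(X,-132 \right)}}{N - 2912} = \frac{25751 + \sqrt{97 - 117}}{39204 - 2912} = \frac{25751 + \sqrt{-20}}{36292} = \left(25751 + 2 i \sqrt{5}\right) \frac{1}{36292} = \frac{25751}{36292} + \frac{i \sqrt{5}}{18146}$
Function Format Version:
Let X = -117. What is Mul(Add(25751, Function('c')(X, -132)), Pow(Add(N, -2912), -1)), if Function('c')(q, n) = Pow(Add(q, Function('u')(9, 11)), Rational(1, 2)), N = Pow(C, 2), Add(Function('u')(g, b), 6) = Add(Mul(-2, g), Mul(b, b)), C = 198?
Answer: Add(Rational(25751, 36292), Mul(Rational(1, 18146), I, Pow(5, Rational(1, 2)))) ≈ Add(0.70955, Mul(0.00012323, I))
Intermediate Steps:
Function('u')(g, b) = Add(-6, Pow(b, 2), Mul(-2, g)) (Function('u')(g, b) = Add(-6, Add(Mul(-2, g), Mul(b, b))) = Add(-6, Add(Mul(-2, g), Pow(b, 2))) = Add(-6, Add(Pow(b, 2), Mul(-2, g))) = Add(-6, Pow(b, 2), Mul(-2, g)))
N = 39204 (N = Pow(198, 2) = 39204)
Function('c')(q, n) = Pow(Add(97, q), Rational(1, 2)) (Function('c')(q, n) = Pow(Add(q, Add(-6, Pow(11, 2), Mul(-2, 9))), Rational(1, 2)) = Pow(Add(q, Add(-6, 121, -18)), Rational(1, 2)) = Pow(Add(q, 97), Rational(1, 2)) = Pow(Add(97, q), Rational(1, 2)))
Mul(Add(25751, Function('c')(X, -132)), Pow(Add(N, -2912), -1)) = Mul(Add(25751, Pow(Add(97, -117), Rational(1, 2))), Pow(Add(39204, -2912), -1)) = Mul(Add(25751, Pow(-20, Rational(1, 2))), Pow(36292, -1)) = Mul(Add(25751, Mul(2, I, Pow(5, Rational(1, 2)))), Rational(1, 36292)) = Add(Rational(25751, 36292), Mul(Rational(1, 18146), I, Pow(5, Rational(1, 2))))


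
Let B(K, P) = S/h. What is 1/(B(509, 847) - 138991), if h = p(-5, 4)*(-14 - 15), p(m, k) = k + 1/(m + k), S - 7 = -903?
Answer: -87/12091321 ≈ -7.1952e-6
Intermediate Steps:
S = -896 (S = 7 - 903 = -896)
p(m, k) = k + 1/(k + m)
h = -87 (h = ((1 + 4² + 4*(-5))/(4 - 5))*(-14 - 15) = ((1 + 16 - 20)/(-1))*(-29) = -1*(-3)*(-29) = 3*(-29) = -87)
B(K, P) = 896/87 (B(K, P) = -896/(-87) = -896*(-1/87) = 896/87)
1/(B(509, 847) - 138991) = 1/(896/87 - 138991) = 1/(-12091321/87) = -87/12091321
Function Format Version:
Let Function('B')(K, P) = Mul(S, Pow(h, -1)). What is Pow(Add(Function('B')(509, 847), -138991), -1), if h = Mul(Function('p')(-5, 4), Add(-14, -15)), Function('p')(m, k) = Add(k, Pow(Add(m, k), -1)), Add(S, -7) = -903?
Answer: Rational(-87, 12091321) ≈ -7.1952e-6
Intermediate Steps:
S = -896 (S = Add(7, -903) = -896)
Function('p')(m, k) = Add(k, Pow(Add(k, m), -1))
h = -87 (h = Mul(Mul(Pow(Add(4, -5), -1), Add(1, Pow(4, 2), Mul(4, -5))), Add(-14, -15)) = Mul(Mul(Pow(-1, -1), Add(1, 16, -20)), -29) = Mul(Mul(-1, -3), -29) = Mul(3, -29) = -87)
Function('B')(K, P) = Rational(896, 87) (Function('B')(K, P) = Mul(-896, Pow(-87, -1)) = Mul(-896, Rational(-1, 87)) = Rational(896, 87))
Pow(Add(Function('B')(509, 847), -138991), -1) = Pow(Add(Rational(896, 87), -138991), -1) = Pow(Rational(-12091321, 87), -1) = Rational(-87, 12091321)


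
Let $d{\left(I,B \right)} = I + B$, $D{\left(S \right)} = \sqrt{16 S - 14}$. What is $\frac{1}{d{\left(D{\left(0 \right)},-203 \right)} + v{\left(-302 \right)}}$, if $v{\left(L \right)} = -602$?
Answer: $- \frac{115}{92577} - \frac{i \sqrt{14}}{648039} \approx -0.0012422 - 5.7738 \cdot 10^{-6} i$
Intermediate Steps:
$D{\left(S \right)} = \sqrt{-14 + 16 S}$
$d{\left(I,B \right)} = B + I$
$\frac{1}{d{\left(D{\left(0 \right)},-203 \right)} + v{\left(-302 \right)}} = \frac{1}{\left(-203 + \sqrt{-14 + 16 \cdot 0}\right) - 602} = \frac{1}{\left(-203 + \sqrt{-14 + 0}\right) - 602} = \frac{1}{\left(-203 + \sqrt{-14}\right) - 602} = \frac{1}{\left(-203 + i \sqrt{14}\right) - 602} = \frac{1}{-805 + i \sqrt{14}}$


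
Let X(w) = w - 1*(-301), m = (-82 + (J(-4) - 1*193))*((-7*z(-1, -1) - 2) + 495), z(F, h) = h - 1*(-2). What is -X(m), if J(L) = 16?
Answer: 125573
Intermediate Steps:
z(F, h) = 2 + h (z(F, h) = h + 2 = 2 + h)
m = -125874 (m = (-82 + (16 - 1*193))*((-7*(2 - 1) - 2) + 495) = (-82 + (16 - 193))*((-7*1 - 2) + 495) = (-82 - 177)*((-7 - 2) + 495) = -259*(-9 + 495) = -259*486 = -125874)
X(w) = 301 + w (X(w) = w + 301 = 301 + w)
-X(m) = -(301 - 125874) = -1*(-125573) = 125573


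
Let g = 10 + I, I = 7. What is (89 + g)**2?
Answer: 11236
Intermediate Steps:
g = 17 (g = 10 + 7 = 17)
(89 + g)**2 = (89 + 17)**2 = 106**2 = 11236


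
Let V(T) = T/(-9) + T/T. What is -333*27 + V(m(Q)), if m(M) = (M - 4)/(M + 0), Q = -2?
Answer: -26971/3 ≈ -8990.3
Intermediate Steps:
m(M) = (-4 + M)/M
V(T) = 1 - T/9 (V(T) = T*(-⅑) + 1 = -T/9 + 1 = 1 - T/9)
-333*27 + V(m(Q)) = -333*27 + (1 - (-4 - 2)/(9*(-2))) = -8991 + (1 - (-1)*(-6)/18) = -8991 + (1 - ⅑*3) = -8991 + (1 - ⅓) = -8991 + ⅔ = -26971/3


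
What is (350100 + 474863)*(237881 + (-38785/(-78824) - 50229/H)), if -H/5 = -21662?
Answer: 837705386090668240061/4268713720 ≈ 1.9624e+11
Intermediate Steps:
H = 108310 (H = -5*(-21662) = 108310)
(350100 + 474863)*(237881 + (-38785/(-78824) - 50229/H)) = (350100 + 474863)*(237881 + (-38785/(-78824) - 50229/108310)) = 824963*(237881 + (-38785*(-1/78824) - 50229*1/108310)) = 824963*(237881 + (38785/78824 - 50229/108310)) = 824963*(237881 + 120776327/4268713720) = 824963*(1015446009203647/4268713720) = 837705386090668240061/4268713720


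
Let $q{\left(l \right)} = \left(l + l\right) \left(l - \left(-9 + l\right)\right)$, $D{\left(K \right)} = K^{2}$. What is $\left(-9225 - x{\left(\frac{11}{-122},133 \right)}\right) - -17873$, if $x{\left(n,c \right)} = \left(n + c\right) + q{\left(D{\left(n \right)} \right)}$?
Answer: $\frac{31684106}{3721} \approx 8514.9$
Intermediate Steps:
$q{\left(l \right)} = 18 l$ ($q{\left(l \right)} = 2 l 9 = 18 l$)
$x{\left(n,c \right)} = c + n + 18 n^{2}$ ($x{\left(n,c \right)} = \left(n + c\right) + 18 n^{2} = \left(c + n\right) + 18 n^{2} = c + n + 18 n^{2}$)
$\left(-9225 - x{\left(\frac{11}{-122},133 \right)}\right) - -17873 = \left(-9225 - \left(133 + \frac{11}{-122} + 18 \left(\frac{11}{-122}\right)^{2}\right)\right) - -17873 = \left(-9225 - \left(133 + 11 \left(- \frac{1}{122}\right) + 18 \left(11 \left(- \frac{1}{122}\right)\right)^{2}\right)\right) + 17873 = \left(-9225 - \left(133 - \frac{11}{122} + 18 \left(- \frac{11}{122}\right)^{2}\right)\right) + 17873 = \left(-9225 - \left(133 - \frac{11}{122} + 18 \cdot \frac{121}{14884}\right)\right) + 17873 = \left(-9225 - \left(133 - \frac{11}{122} + \frac{1089}{7442}\right)\right) + 17873 = \left(-9225 - \frac{495102}{3721}\right) + 17873 = - \frac{34821327}{3721} + 17873 = \frac{31684106}{3721}$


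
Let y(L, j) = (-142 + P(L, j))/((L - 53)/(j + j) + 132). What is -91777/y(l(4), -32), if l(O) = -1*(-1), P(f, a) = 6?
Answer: 11472125/128 ≈ 89626.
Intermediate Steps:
l(O) = 1
y(L, j) = -136/(132 + (-53 + L)/(2*j)) (y(L, j) = (-142 + 6)/((L - 53)/(j + j) + 132) = -136/((-53 + L)/((2*j)) + 132) = -136/((-53 + L)*(1/(2*j)) + 132) = -136/((-53 + L)/(2*j) + 132) = -136/(132 + (-53 + L)/(2*j)))
-91777/y(l(4), -32) = -91777/((-272*(-32)/(-53 + 1 + 264*(-32)))) = -91777/((-272*(-32)/(-53 + 1 - 8448))) = -91777/((-272*(-32)/(-8500))) = -91777/((-272*(-32)*(-1/8500))) = -91777/(-128/125) = -91777*(-125/128) = 11472125/128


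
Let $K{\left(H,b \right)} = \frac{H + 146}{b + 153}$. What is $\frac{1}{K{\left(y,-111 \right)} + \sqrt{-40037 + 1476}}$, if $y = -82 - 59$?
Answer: $\frac{210}{68021629} - \frac{1764 i \sqrt{38561}}{68021629} \approx 3.0873 \cdot 10^{-6} - 0.0050924 i$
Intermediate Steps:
$y = -141$
$K{\left(H,b \right)} = \frac{146 + H}{153 + b}$
$\frac{1}{K{\left(y,-111 \right)} + \sqrt{-40037 + 1476}} = \frac{1}{\frac{146 - 141}{153 - 111} + \sqrt{-40037 + 1476}} = \frac{1}{\frac{1}{42} \cdot 5 + \sqrt{-38561}} = \frac{1}{\frac{1}{42} \cdot 5 + i \sqrt{38561}} = \frac{1}{\frac{5}{42} + i \sqrt{38561}}$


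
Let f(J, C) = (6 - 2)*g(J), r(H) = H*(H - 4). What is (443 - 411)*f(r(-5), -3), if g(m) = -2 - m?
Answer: -6016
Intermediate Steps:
r(H) = H*(-4 + H)
f(J, C) = -8 - 4*J (f(J, C) = (6 - 2)*(-2 - J) = 4*(-2 - J) = -8 - 4*J)
(443 - 411)*f(r(-5), -3) = (443 - 411)*(-8 - (-20)*(-4 - 5)) = 32*(-8 - (-20)*(-9)) = 32*(-8 - 4*45) = 32*(-8 - 180) = 32*(-188) = -6016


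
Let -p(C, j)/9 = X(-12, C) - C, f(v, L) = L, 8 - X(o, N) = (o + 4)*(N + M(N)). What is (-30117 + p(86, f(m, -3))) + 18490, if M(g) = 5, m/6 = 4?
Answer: -17477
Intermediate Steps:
m = 24 (m = 6*4 = 24)
X(o, N) = 8 - (4 + o)*(5 + N) (X(o, N) = 8 - (o + 4)*(N + 5) = 8 - (4 + o)*(5 + N))
p(C, j) = -432 - 63*C (p(C, j) = -9*((-12 - 5*(-12) - 4*C - 1*C*(-12)) - C) = -9*((-12 + 60 - 4*C + 12*C) - C) = -9*((48 + 8*C) - C) = -9*(48 + 7*C) = -432 - 63*C)
(-30117 + p(86, f(m, -3))) + 18490 = (-30117 + (-432 - 63*86)) + 18490 = (-30117 + (-432 - 5418)) + 18490 = (-30117 - 5850) + 18490 = -35967 + 18490 = -17477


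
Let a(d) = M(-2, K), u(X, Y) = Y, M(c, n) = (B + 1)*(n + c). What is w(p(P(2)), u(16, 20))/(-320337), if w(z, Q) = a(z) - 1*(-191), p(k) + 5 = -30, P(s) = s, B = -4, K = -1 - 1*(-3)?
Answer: -191/320337 ≈ -0.00059625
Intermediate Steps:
K = 2 (K = -1 + 3 = 2)
M(c, n) = -3*c - 3*n (M(c, n) = (-4 + 1)*(n + c) = -3*(c + n) = -3*c - 3*n)
a(d) = 0 (a(d) = -3*(-2) - 3*2 = 6 - 6 = 0)
p(k) = -35 (p(k) = -5 - 30 = -35)
w(z, Q) = 191 (w(z, Q) = 0 - 1*(-191) = 0 + 191 = 191)
w(p(P(2)), u(16, 20))/(-320337) = 191/(-320337) = 191*(-1/320337) = -191/320337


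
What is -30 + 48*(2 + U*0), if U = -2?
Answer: 66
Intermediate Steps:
-30 + 48*(2 + U*0) = -30 + 48*(2 - 2*0) = -30 + 48*(2 + 0) = -30 + 48*2 = -30 + 96 = 66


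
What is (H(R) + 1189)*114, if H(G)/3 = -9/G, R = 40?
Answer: 2709381/20 ≈ 1.3547e+5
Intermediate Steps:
H(G) = -27/G (H(G) = 3*(-9/G) = -27/G)
(H(R) + 1189)*114 = (-27/40 + 1189)*114 = (47533/40)*114 = 2709381/20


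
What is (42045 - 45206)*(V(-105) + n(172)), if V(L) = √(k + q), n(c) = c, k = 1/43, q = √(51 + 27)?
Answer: -543692 - 3161*√(43 + 1849*√78)/43 ≈ -5.5310e+5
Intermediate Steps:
q = √78 ≈ 8.8318
k = 1/43 ≈ 0.023256
V(L) = √(1/43 + √78)
(42045 - 45206)*(V(-105) + n(172)) = (42045 - 45206)*(√(43 + 1849*√78)/43 + 172) = -3161*(172 + √(43 + 1849*√78)/43) = -543692 - 3161*√(43 + 1849*√78)/43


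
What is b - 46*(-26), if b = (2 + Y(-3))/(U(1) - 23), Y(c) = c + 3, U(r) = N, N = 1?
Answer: 13155/11 ≈ 1195.9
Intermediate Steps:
U(r) = 1
Y(c) = 3 + c
b = -1/11 (b = (2 + (3 - 3))/(1 - 23) = (2 + 0)/(-22) = 2*(-1/22) = -1/11 ≈ -0.090909)
b - 46*(-26) = -1/11 - 46*(-26) = -1/11 + 1196 = 13155/11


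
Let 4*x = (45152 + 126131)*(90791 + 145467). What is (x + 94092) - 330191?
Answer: 20233017309/2 ≈ 1.0117e+10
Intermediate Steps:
x = 20233489507/2 (x = ((45152 + 126131)*(90791 + 145467))/4 = (171283*236258)/4 = (¼)*40466979014 = 20233489507/2 ≈ 1.0117e+10)
(x + 94092) - 330191 = (20233489507/2 + 94092) - 330191 = 20233677691/2 - 330191 = 20233017309/2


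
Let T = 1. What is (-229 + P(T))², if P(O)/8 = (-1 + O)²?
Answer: 52441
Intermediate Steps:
P(O) = 8*(-1 + O)²
(-229 + P(T))² = (-229 + 8*(-1 + 1)²)² = (-229 + 8*0²)² = (-229 + 8*0)² = (-229 + 0)² = (-229)² = 52441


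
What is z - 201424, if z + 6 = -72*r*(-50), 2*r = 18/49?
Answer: -9837670/49 ≈ -2.0077e+5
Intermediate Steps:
r = 9/49 (r = (18/49)/2 = (18*(1/49))/2 = (½)*(18/49) = 9/49 ≈ 0.18367)
z = 32106/49 (z = -6 - 72*9/49*(-50) = -6 - 648/49*(-50) = -6 + 32400/49 = 32106/49 ≈ 655.22)
z - 201424 = 32106/49 - 201424 = -9837670/49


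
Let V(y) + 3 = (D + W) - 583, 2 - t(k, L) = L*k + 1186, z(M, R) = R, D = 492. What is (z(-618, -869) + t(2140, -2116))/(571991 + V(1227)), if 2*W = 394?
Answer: 1508729/190698 ≈ 7.9116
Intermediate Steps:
W = 197 (W = (½)*394 = 197)
t(k, L) = -1184 - L*k (t(k, L) = 2 - (L*k + 1186) = 2 - (1186 + L*k) = 2 + (-1186 - L*k) = -1184 - L*k)
V(y) = 103 (V(y) = -3 + ((492 + 197) - 583) = -3 + (689 - 583) = -3 + 106 = 103)
(z(-618, -869) + t(2140, -2116))/(571991 + V(1227)) = (-869 + (-1184 - 1*(-2116)*2140))/(571991 + 103) = (-869 + (-1184 + 4528240))/572094 = (-869 + 4527056)*(1/572094) = 4526187*(1/572094) = 1508729/190698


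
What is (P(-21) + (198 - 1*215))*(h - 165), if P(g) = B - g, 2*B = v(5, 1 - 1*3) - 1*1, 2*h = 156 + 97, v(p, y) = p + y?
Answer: -385/2 ≈ -192.50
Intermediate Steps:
h = 253/2 (h = (156 + 97)/2 = (½)*253 = 253/2 ≈ 126.50)
B = 1 (B = ((5 + (1 - 1*3)) - 1*1)/2 = ((5 + (1 - 3)) - 1)/2 = ((5 - 2) - 1)/2 = (3 - 1)/2 = (½)*2 = 1)
P(g) = 1 - g
(P(-21) + (198 - 1*215))*(h - 165) = ((1 - 1*(-21)) + (198 - 1*215))*(253/2 - 165) = ((1 + 21) + (198 - 215))*(-77/2) = (22 - 17)*(-77/2) = 5*(-77/2) = -385/2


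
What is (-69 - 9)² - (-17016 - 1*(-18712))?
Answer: 4388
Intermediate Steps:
(-69 - 9)² - (-17016 - 1*(-18712)) = (-78)² - (-17016 + 18712) = 6084 - 1*1696 = 6084 - 1696 = 4388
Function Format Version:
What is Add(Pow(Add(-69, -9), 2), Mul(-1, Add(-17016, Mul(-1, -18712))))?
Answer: 4388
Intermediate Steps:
Add(Pow(Add(-69, -9), 2), Mul(-1, Add(-17016, Mul(-1, -18712)))) = Add(Pow(-78, 2), Mul(-1, Add(-17016, 18712))) = Add(6084, Mul(-1, 1696)) = Add(6084, -1696) = 4388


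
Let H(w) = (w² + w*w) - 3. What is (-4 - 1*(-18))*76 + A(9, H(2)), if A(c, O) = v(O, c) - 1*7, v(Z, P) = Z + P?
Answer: 1071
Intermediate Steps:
v(Z, P) = P + Z
H(w) = -3 + 2*w² (H(w) = (w² + w²) - 3 = 2*w² - 3 = -3 + 2*w²)
A(c, O) = -7 + O + c (A(c, O) = (c + O) - 1*7 = (O + c) - 7 = -7 + O + c)
(-4 - 1*(-18))*76 + A(9, H(2)) = (-4 - 1*(-18))*76 + (-7 + (-3 + 2*2²) + 9) = (-4 + 18)*76 + (-7 + (-3 + 2*4) + 9) = 14*76 + (-7 + (-3 + 8) + 9) = 1064 + (-7 + 5 + 9) = 1064 + 7 = 1071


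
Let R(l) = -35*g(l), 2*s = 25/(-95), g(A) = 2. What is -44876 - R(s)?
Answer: -44806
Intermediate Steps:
s = -5/38 (s = (25/(-95))/2 = (25*(-1/95))/2 = (1/2)*(-5/19) = -5/38 ≈ -0.13158)
R(l) = -70 (R(l) = -35*2 = -70)
-44876 - R(s) = -44876 - 1*(-70) = -44876 + 70 = -44806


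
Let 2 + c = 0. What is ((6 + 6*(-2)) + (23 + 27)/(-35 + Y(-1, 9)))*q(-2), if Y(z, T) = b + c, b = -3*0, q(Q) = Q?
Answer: 544/37 ≈ 14.703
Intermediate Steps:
b = 0
c = -2 (c = -2 + 0 = -2)
Y(z, T) = -2 (Y(z, T) = 0 - 2 = -2)
((6 + 6*(-2)) + (23 + 27)/(-35 + Y(-1, 9)))*q(-2) = ((6 + 6*(-2)) + (23 + 27)/(-35 - 2))*(-2) = ((6 - 12) + 50/(-37))*(-2) = (-6 + 50*(-1/37))*(-2) = (-6 - 50/37)*(-2) = -272/37*(-2) = 544/37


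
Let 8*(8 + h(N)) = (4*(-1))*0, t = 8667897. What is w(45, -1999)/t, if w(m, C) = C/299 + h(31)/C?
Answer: -1331203/1726936901599 ≈ -7.7085e-7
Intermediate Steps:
h(N) = -8 (h(N) = -8 + ((4*(-1))*0)/8 = -8 + (-4*0)/8 = -8 + (⅛)*0 = -8 + 0 = -8)
w(m, C) = -8/C + C/299 (w(m, C) = C/299 - 8/C = -8/C + C/299)
w(45, -1999)/t = (-8/(-1999) + (1/299)*(-1999))/8667897 = (-8*(-1/1999) - 1999/299)*(1/8667897) = (8/1999 - 1999/299)*(1/8667897) = -3993609/597701*1/8667897 = -1331203/1726936901599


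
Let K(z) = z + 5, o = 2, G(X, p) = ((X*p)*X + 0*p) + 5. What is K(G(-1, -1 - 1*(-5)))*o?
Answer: 28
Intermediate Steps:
G(X, p) = 5 + p*X**2 (G(X, p) = (p*X**2 + 0) + 5 = p*X**2 + 5 = 5 + p*X**2)
K(z) = 5 + z
K(G(-1, -1 - 1*(-5)))*o = (5 + (5 + (-1 - 1*(-5))*(-1)**2))*2 = (5 + (5 + (-1 + 5)*1))*2 = (5 + (5 + 4*1))*2 = (5 + (5 + 4))*2 = (5 + 9)*2 = 14*2 = 28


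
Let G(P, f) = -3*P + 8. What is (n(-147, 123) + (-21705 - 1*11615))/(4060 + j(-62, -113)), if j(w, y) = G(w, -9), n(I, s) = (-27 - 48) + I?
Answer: -16771/2127 ≈ -7.8848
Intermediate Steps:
n(I, s) = -75 + I
G(P, f) = 8 - 3*P
j(w, y) = 8 - 3*w
(n(-147, 123) + (-21705 - 1*11615))/(4060 + j(-62, -113)) = ((-75 - 147) + (-21705 - 1*11615))/(4060 + (8 - 3*(-62))) = (-222 + (-21705 - 11615))/(4060 + (8 + 186)) = (-222 - 33320)/(4060 + 194) = -33542/4254 = -33542*1/4254 = -16771/2127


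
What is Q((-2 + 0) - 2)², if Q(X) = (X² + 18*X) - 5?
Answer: 3721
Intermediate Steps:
Q(X) = -5 + X² + 18*X
Q((-2 + 0) - 2)² = (-5 + ((-2 + 0) - 2)² + 18*((-2 + 0) - 2))² = (-5 + (-2 - 2)² + 18*(-2 - 2))² = (-5 + (-4)² + 18*(-4))² = (-5 + 16 - 72)² = (-61)² = 3721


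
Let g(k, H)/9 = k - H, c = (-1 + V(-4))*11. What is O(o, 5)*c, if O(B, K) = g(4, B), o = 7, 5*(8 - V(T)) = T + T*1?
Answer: -12771/5 ≈ -2554.2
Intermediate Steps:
V(T) = 8 - 2*T/5 (V(T) = 8 - (T + T*1)/5 = 8 - (T + T)/5 = 8 - 2*T/5)
c = 473/5 (c = (-1 + (8 - 2/5*(-4)))*11 = (-1 + (8 + 8/5))*11 = (-1 + 48/5)*11 = (43/5)*11 = 473/5 ≈ 94.600)
g(k, H) = -9*H + 9*k (g(k, H) = 9*(k - H) = -9*H + 9*k)
O(B, K) = 36 - 9*B (O(B, K) = -9*B + 9*4 = -9*B + 36 = 36 - 9*B)
O(o, 5)*c = (36 - 9*7)*(473/5) = (36 - 63)*(473/5) = -27*473/5 = -12771/5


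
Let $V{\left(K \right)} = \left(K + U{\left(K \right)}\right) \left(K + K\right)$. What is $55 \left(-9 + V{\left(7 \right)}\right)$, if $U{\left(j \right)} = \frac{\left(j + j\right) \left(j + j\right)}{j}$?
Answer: $26455$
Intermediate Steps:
$U{\left(j \right)} = 4 j$ ($U{\left(j \right)} = \frac{2 j 2 j}{j} = \frac{4 j^{2}}{j} = 4 j$)
$V{\left(K \right)} = 10 K^{2}$ ($V{\left(K \right)} = \left(K + 4 K\right) \left(K + K\right) = 5 K 2 K = 10 K^{2}$)
$55 \left(-9 + V{\left(7 \right)}\right) = 55 \left(-9 + 10 \cdot 7^{2}\right) = 55 \left(-9 + 10 \cdot 49\right) = 55 \left(-9 + 490\right) = 55 \cdot 481 = 26455$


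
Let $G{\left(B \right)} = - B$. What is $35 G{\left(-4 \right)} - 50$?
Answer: $90$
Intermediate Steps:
$35 G{\left(-4 \right)} - 50 = 35 \left(\left(-1\right) \left(-4\right)\right) - 50 = 35 \cdot 4 - 50 = 140 - 50 = 90$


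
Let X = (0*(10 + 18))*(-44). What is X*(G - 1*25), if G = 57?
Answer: 0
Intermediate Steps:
X = 0 (X = (0*28)*(-44) = 0*(-44) = 0)
X*(G - 1*25) = 0*(57 - 1*25) = 0*(57 - 25) = 0*32 = 0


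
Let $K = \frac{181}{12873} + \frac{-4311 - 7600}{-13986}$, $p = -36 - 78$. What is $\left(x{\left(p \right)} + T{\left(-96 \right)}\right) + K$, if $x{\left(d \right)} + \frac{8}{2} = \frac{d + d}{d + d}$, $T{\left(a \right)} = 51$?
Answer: $\frac{418946053}{8573418} \approx 48.866$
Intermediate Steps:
$p = -114$ ($p = -36 - 78 = -114$)
$K = \frac{7421989}{8573418}$ ($K = 181 \cdot \frac{1}{12873} - - \frac{11911}{13986} = \frac{181}{12873} + \frac{11911}{13986} = \frac{7421989}{8573418} \approx 0.8657$)
$x{\left(d \right)} = -3$ ($x{\left(d \right)} = -4 + \frac{d + d}{d + d} = -4 + \frac{2 d}{2 d} = -4 + 2 d \frac{1}{2 d} = -4 + 1 = -3$)
$\left(x{\left(p \right)} + T{\left(-96 \right)}\right) + K = \left(-3 + 51\right) + \frac{7421989}{8573418} = 48 + \frac{7421989}{8573418} = \frac{418946053}{8573418}$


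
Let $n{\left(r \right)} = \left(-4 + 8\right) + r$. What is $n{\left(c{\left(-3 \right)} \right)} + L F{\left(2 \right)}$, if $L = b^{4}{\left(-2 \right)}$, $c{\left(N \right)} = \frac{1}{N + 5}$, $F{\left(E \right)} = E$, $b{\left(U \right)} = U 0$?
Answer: $\frac{9}{2} \approx 4.5$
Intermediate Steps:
$b{\left(U \right)} = 0$
$c{\left(N \right)} = \frac{1}{5 + N}$
$n{\left(r \right)} = 4 + r$
$L = 0$ ($L = 0^{4} = 0$)
$n{\left(c{\left(-3 \right)} \right)} + L F{\left(2 \right)} = \left(4 + \frac{1}{5 - 3}\right) + 0 \cdot 2 = \left(4 + \frac{1}{2}\right) + 0 = \frac{9}{2} + 0 = \frac{9}{2}$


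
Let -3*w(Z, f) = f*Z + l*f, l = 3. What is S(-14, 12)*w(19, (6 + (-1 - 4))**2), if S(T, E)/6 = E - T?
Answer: -1144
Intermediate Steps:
S(T, E) = -6*T + 6*E (S(T, E) = 6*(E - T) = -6*T + 6*E)
w(Z, f) = -f - Z*f/3 (w(Z, f) = -(f*Z + 3*f)/3 = -(Z*f + 3*f)/3 = -(3*f + Z*f)/3 = -f - Z*f/3)
S(-14, 12)*w(19, (6 + (-1 - 4))**2) = (-6*(-14) + 6*12)*(-(6 + (-1 - 4))**2*(3 + 19)/3) = (84 + 72)*(-1/3*(6 - 5)**2*22) = 156*(-1/3*1**2*22) = 156*(-1/3*1*22) = 156*(-22/3) = -1144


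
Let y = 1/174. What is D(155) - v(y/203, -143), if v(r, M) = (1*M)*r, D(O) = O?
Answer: 5475053/35322 ≈ 155.00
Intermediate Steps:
y = 1/174 ≈ 0.0057471
v(r, M) = M*r
D(155) - v(y/203, -143) = 155 - (-143)*(1/174)/203 = 155 - (-143)*(1/174)*(1/203) = 155 - (-143)/35322 = 155 - 1*(-143/35322) = 155 + 143/35322 = 5475053/35322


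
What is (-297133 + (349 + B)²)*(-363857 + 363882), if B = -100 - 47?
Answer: -6408225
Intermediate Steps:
B = -147
(-297133 + (349 + B)²)*(-363857 + 363882) = (-297133 + (349 - 147)²)*(-363857 + 363882) = (-297133 + 202²)*25 = (-297133 + 40804)*25 = -256329*25 = -6408225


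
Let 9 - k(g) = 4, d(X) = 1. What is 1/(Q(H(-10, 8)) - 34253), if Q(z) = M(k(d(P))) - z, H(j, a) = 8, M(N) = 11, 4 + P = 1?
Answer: -1/34250 ≈ -2.9197e-5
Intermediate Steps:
P = -3 (P = -4 + 1 = -3)
k(g) = 5 (k(g) = 9 - 1*4 = 9 - 4 = 5)
Q(z) = 11 - z
1/(Q(H(-10, 8)) - 34253) = 1/((11 - 1*8) - 34253) = 1/((11 - 8) - 34253) = 1/(3 - 34253) = 1/(-34250) = -1/34250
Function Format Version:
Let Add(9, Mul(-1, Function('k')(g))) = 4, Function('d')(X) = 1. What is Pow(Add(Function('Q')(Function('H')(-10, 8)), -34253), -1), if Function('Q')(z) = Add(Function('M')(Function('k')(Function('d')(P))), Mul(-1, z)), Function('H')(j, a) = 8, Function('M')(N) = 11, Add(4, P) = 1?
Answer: Rational(-1, 34250) ≈ -2.9197e-5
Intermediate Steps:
P = -3 (P = Add(-4, 1) = -3)
Function('k')(g) = 5 (Function('k')(g) = Add(9, Mul(-1, 4)) = Add(9, -4) = 5)
Function('Q')(z) = Add(11, Mul(-1, z))
Pow(Add(Function('Q')(Function('H')(-10, 8)), -34253), -1) = Pow(Add(Add(11, Mul(-1, 8)), -34253), -1) = Pow(Add(Add(11, -8), -34253), -1) = Pow(Add(3, -34253), -1) = Pow(-34250, -1) = Rational(-1, 34250)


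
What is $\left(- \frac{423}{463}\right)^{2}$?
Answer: $\frac{178929}{214369} \approx 0.83468$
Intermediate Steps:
$\left(- \frac{423}{463}\right)^{2} = \frac{178929}{214369}$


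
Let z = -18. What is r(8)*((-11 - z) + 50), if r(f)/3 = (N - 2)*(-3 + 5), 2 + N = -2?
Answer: -2052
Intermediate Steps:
N = -4 (N = -2 - 2 = -4)
r(f) = -36 (r(f) = 3*((-4 - 2)*(-3 + 5)) = 3*(-6*2) = 3*(-12) = -36)
r(8)*((-11 - z) + 50) = -36*((-11 - 1*(-18)) + 50) = -36*((-11 + 18) + 50) = -36*(7 + 50) = -36*57 = -2052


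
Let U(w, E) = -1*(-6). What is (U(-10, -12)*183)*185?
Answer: 203130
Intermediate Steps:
U(w, E) = 6
(U(-10, -12)*183)*185 = (6*183)*185 = 1098*185 = 203130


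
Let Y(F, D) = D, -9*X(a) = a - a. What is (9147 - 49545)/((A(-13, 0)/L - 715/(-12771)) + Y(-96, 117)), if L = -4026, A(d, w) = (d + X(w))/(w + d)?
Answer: -62942588676/182380097 ≈ -345.12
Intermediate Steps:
X(a) = 0 (X(a) = -(a - a)/9 = -1/9*0 = 0)
A(d, w) = d/(d + w) (A(d, w) = (d + 0)/(w + d) = d/(d + w))
(9147 - 49545)/((A(-13, 0)/L - 715/(-12771)) + Y(-96, 117)) = (9147 - 49545)/((-13/(-13 + 0)/(-4026) - 715/(-12771)) + 117) = -40398/((-13/(-13)*(-1/4026) - 715*(-1/12771)) + 117) = -40398/((-13*(-1/13)*(-1/4026) + 65/1161) + 117) = -40398/((1*(-1/4026) + 65/1161) + 117) = -40398/((-1/4026 + 65/1161) + 117) = -40398/(86843/1558062 + 117) = -40398/182380097/1558062 = -40398*1558062/182380097 = -62942588676/182380097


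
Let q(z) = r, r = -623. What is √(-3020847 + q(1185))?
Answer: I*√3021470 ≈ 1738.2*I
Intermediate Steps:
q(z) = -623
√(-3020847 + q(1185)) = √(-3020847 - 623) = √(-3021470) = I*√3021470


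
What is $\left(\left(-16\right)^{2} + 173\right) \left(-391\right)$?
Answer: $-167739$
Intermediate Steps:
$\left(\left(-16\right)^{2} + 173\right) \left(-391\right) = \left(256 + 173\right) \left(-391\right) = 429 \left(-391\right) = -167739$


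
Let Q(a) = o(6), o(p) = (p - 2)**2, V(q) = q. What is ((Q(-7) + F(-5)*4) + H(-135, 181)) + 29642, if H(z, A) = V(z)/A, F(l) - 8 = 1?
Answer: 5374479/181 ≈ 29693.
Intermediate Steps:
F(l) = 9 (F(l) = 8 + 1 = 9)
o(p) = (-2 + p)**2
H(z, A) = z/A
Q(a) = 16 (Q(a) = (-2 + 6)**2 = 4**2 = 16)
((Q(-7) + F(-5)*4) + H(-135, 181)) + 29642 = ((16 + 9*4) - 135/181) + 29642 = ((16 + 36) - 135*1/181) + 29642 = (52 - 135/181) + 29642 = 9277/181 + 29642 = 5374479/181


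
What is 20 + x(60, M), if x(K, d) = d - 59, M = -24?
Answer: -63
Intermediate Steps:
x(K, d) = -59 + d
20 + x(60, M) = 20 + (-59 - 24) = 20 - 83 = -63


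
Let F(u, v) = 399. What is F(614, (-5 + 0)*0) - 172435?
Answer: -172036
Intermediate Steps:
F(614, (-5 + 0)*0) - 172435 = 399 - 172435 = -172036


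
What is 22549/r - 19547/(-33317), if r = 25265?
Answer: 1245119988/841754005 ≈ 1.4792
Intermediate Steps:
22549/r - 19547/(-33317) = 22549/25265 - 19547/(-33317) = 22549*(1/25265) - 19547*(-1/33317) = 22549/25265 + 19547/33317 = 1245119988/841754005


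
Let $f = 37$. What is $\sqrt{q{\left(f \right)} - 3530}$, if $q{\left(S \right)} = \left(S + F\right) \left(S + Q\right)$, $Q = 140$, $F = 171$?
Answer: $\sqrt{33286} \approx 182.44$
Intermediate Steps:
$q{\left(S \right)} = \left(140 + S\right) \left(171 + S\right)$ ($q{\left(S \right)} = \left(S + 171\right) \left(S + 140\right) = \left(171 + S\right) \left(140 + S\right) = \left(140 + S\right) \left(171 + S\right)$)
$\sqrt{q{\left(f \right)} - 3530} = \sqrt{\left(23940 + 37^{2} + 311 \cdot 37\right) - 3530} = \sqrt{\left(23940 + 1369 + 11507\right) - 3530} = \sqrt{36816 - 3530} = \sqrt{33286}$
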